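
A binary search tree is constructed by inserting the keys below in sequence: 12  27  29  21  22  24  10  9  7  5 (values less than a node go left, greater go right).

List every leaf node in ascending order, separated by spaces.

12: root
27: right child of 12 (depth 1)
29: right child of 27 (depth 2)
21: left child of 27 (depth 2)
22: right child of 21 (depth 3)
24: right child of 22 (depth 4)
10: left child of 12 (depth 1)
9: left child of 10 (depth 2)
7: left child of 9 (depth 3)
5: left child of 7 (depth 4)

5 24 29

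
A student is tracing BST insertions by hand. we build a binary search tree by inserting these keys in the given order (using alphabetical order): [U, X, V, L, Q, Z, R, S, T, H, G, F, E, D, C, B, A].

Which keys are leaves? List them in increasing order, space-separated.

Insert U: tree is empty, so U becomes the root.
Insert X: X > U → go right. Place as right child of U.
Insert V: V > U → go right; V < X → go left. Place as left child of X.
Insert L: L < U → go left. Place as left child of U.
Insert Q: Q < U → go left; Q > L → go right. Place as right child of L.
Insert Z: Z > U → go right; Z > X → go right. Place as right child of X.
Insert R: R < U → go left; R > L → go right; R > Q → go right. Place as right child of Q.
Insert S: S < U → go left; S > L → go right; S > Q → go right; S > R → go right. Place as right child of R.
Insert T: T < U → go left; T > L → go right; T > Q → go right; T > R → go right; T > S → go right. Place as right child of S.
Insert H: H < U → go left; H < L → go left. Place as left child of L.
Insert G: G < U → go left; G < L → go left; G < H → go left. Place as left child of H.
Insert F: F < U → go left; F < L → go left; F < H → go left; F < G → go left. Place as left child of G.
Insert E: E < U → go left; E < L → go left; E < H → go left; E < G → go left; E < F → go left. Place as left child of F.
Insert D: D < U → go left; D < L → go left; D < H → go left; D < G → go left; D < F → go left; D < E → go left. Place as left child of E.
Insert C: C < U → go left; C < L → go left; C < H → go left; C < G → go left; C < F → go left; C < E → go left; C < D → go left. Place as left child of D.
Insert B: B < U → go left; B < L → go left; B < H → go left; B < G → go left; B < F → go left; B < E → go left; B < D → go left; B < C → go left. Place as left child of C.
Insert A: A < U → go left; A < L → go left; A < H → go left; A < G → go left; A < F → go left; A < E → go left; A < D → go left; A < C → go left; A < B → go left. Place as left child of B.

A T V Z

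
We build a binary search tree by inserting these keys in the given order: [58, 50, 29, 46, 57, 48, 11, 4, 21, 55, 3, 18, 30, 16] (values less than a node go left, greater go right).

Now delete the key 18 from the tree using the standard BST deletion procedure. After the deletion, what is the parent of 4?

Insert 58: tree is empty, so 58 becomes the root.
Insert 50: 50 < 58 → go left. Place as left child of 58.
Insert 29: 29 < 58 → go left; 29 < 50 → go left. Place as left child of 50.
Insert 46: 46 < 58 → go left; 46 < 50 → go left; 46 > 29 → go right. Place as right child of 29.
Insert 57: 57 < 58 → go left; 57 > 50 → go right. Place as right child of 50.
Insert 48: 48 < 58 → go left; 48 < 50 → go left; 48 > 29 → go right; 48 > 46 → go right. Place as right child of 46.
Insert 11: 11 < 58 → go left; 11 < 50 → go left; 11 < 29 → go left. Place as left child of 29.
Insert 4: 4 < 58 → go left; 4 < 50 → go left; 4 < 29 → go left; 4 < 11 → go left. Place as left child of 11.
Insert 21: 21 < 58 → go left; 21 < 50 → go left; 21 < 29 → go left; 21 > 11 → go right. Place as right child of 11.
Insert 55: 55 < 58 → go left; 55 > 50 → go right; 55 < 57 → go left. Place as left child of 57.
Insert 3: 3 < 58 → go left; 3 < 50 → go left; 3 < 29 → go left; 3 < 11 → go left; 3 < 4 → go left. Place as left child of 4.
Insert 18: 18 < 58 → go left; 18 < 50 → go left; 18 < 29 → go left; 18 > 11 → go right; 18 < 21 → go left. Place as left child of 21.
Insert 30: 30 < 58 → go left; 30 < 50 → go left; 30 > 29 → go right; 30 < 46 → go left. Place as left child of 46.
Insert 16: 16 < 58 → go left; 16 < 50 → go left; 16 < 29 → go left; 16 > 11 → go right; 16 < 21 → go left; 16 < 18 → go left. Place as left child of 18.

Delete 18 (at most one child — splice it out).
After deletion, 4's parent is 11.

11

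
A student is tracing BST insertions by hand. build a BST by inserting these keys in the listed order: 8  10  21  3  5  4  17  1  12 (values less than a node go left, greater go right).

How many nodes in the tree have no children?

Insert 8: tree is empty, so 8 becomes the root.
Insert 10: 10 > 8 → go right. Place as right child of 8.
Insert 21: 21 > 8 → go right; 21 > 10 → go right. Place as right child of 10.
Insert 3: 3 < 8 → go left. Place as left child of 8.
Insert 5: 5 < 8 → go left; 5 > 3 → go right. Place as right child of 3.
Insert 4: 4 < 8 → go left; 4 > 3 → go right; 4 < 5 → go left. Place as left child of 5.
Insert 17: 17 > 8 → go right; 17 > 10 → go right; 17 < 21 → go left. Place as left child of 21.
Insert 1: 1 < 8 → go left; 1 < 3 → go left. Place as left child of 3.
Insert 12: 12 > 8 → go right; 12 > 10 → go right; 12 < 21 → go left; 12 < 17 → go left. Place as left child of 17.

Leaves: 1, 4, 12 — 3 in total.

3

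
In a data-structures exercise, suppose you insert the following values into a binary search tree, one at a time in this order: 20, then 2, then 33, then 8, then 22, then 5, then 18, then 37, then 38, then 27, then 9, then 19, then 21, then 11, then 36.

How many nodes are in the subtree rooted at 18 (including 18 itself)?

4

Insert 20: tree is empty, so 20 becomes the root.
Insert 2: 2 < 20 → go left. Place as left child of 20.
Insert 33: 33 > 20 → go right. Place as right child of 20.
Insert 8: 8 < 20 → go left; 8 > 2 → go right. Place as right child of 2.
Insert 22: 22 > 20 → go right; 22 < 33 → go left. Place as left child of 33.
Insert 5: 5 < 20 → go left; 5 > 2 → go right; 5 < 8 → go left. Place as left child of 8.
Insert 18: 18 < 20 → go left; 18 > 2 → go right; 18 > 8 → go right. Place as right child of 8.
Insert 37: 37 > 20 → go right; 37 > 33 → go right. Place as right child of 33.
Insert 38: 38 > 20 → go right; 38 > 33 → go right; 38 > 37 → go right. Place as right child of 37.
Insert 27: 27 > 20 → go right; 27 < 33 → go left; 27 > 22 → go right. Place as right child of 22.
Insert 9: 9 < 20 → go left; 9 > 2 → go right; 9 > 8 → go right; 9 < 18 → go left. Place as left child of 18.
Insert 19: 19 < 20 → go left; 19 > 2 → go right; 19 > 8 → go right; 19 > 18 → go right. Place as right child of 18.
Insert 21: 21 > 20 → go right; 21 < 33 → go left; 21 < 22 → go left. Place as left child of 22.
Insert 11: 11 < 20 → go left; 11 > 2 → go right; 11 > 8 → go right; 11 < 18 → go left; 11 > 9 → go right. Place as right child of 9.
Insert 36: 36 > 20 → go right; 36 > 33 → go right; 36 < 37 → go left. Place as left child of 37.

Subtree rooted at 18 contains: 18, 9, 11, 19 — 4 nodes.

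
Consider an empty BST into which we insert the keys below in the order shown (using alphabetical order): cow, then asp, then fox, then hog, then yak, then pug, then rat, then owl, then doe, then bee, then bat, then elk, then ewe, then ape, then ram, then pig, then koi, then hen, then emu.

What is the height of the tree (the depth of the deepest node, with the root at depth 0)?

Insert cow: tree is empty, so cow becomes the root.
Insert asp: asp < cow → go left. Place as left child of cow.
Insert fox: fox > cow → go right. Place as right child of cow.
Insert hog: hog > cow → go right; hog > fox → go right. Place as right child of fox.
Insert yak: yak > cow → go right; yak > fox → go right; yak > hog → go right. Place as right child of hog.
Insert pug: pug > cow → go right; pug > fox → go right; pug > hog → go right; pug < yak → go left. Place as left child of yak.
Insert rat: rat > cow → go right; rat > fox → go right; rat > hog → go right; rat < yak → go left; rat > pug → go right. Place as right child of pug.
Insert owl: owl > cow → go right; owl > fox → go right; owl > hog → go right; owl < yak → go left; owl < pug → go left. Place as left child of pug.
Insert doe: doe > cow → go right; doe < fox → go left. Place as left child of fox.
Insert bee: bee < cow → go left; bee > asp → go right. Place as right child of asp.
Insert bat: bat < cow → go left; bat > asp → go right; bat < bee → go left. Place as left child of bee.
Insert elk: elk > cow → go right; elk < fox → go left; elk > doe → go right. Place as right child of doe.
Insert ewe: ewe > cow → go right; ewe < fox → go left; ewe > doe → go right; ewe > elk → go right. Place as right child of elk.
Insert ape: ape < cow → go left; ape < asp → go left. Place as left child of asp.
Insert ram: ram > cow → go right; ram > fox → go right; ram > hog → go right; ram < yak → go left; ram > pug → go right; ram < rat → go left. Place as left child of rat.
Insert pig: pig > cow → go right; pig > fox → go right; pig > hog → go right; pig < yak → go left; pig < pug → go left; pig > owl → go right. Place as right child of owl.
Insert koi: koi > cow → go right; koi > fox → go right; koi > hog → go right; koi < yak → go left; koi < pug → go left; koi < owl → go left. Place as left child of owl.
Insert hen: hen > cow → go right; hen > fox → go right; hen < hog → go left. Place as left child of hog.
Insert emu: emu > cow → go right; emu < fox → go left; emu > doe → go right; emu > elk → go right; emu < ewe → go left. Place as left child of ewe.

The deepest node is ram at depth 6.

6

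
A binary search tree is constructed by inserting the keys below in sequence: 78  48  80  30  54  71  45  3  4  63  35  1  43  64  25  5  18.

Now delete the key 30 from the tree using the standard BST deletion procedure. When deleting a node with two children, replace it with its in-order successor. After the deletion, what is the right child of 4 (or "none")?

78: root
48: left child of 78 (depth 1)
80: right child of 78 (depth 1)
30: left child of 48 (depth 2)
54: right child of 48 (depth 2)
71: right child of 54 (depth 3)
45: right child of 30 (depth 3)
3: left child of 30 (depth 3)
4: right child of 3 (depth 4)
63: left child of 71 (depth 4)
35: left child of 45 (depth 4)
1: left child of 3 (depth 4)
43: right child of 35 (depth 5)
64: right child of 63 (depth 5)
25: right child of 4 (depth 5)
5: left child of 25 (depth 6)
18: right child of 5 (depth 7)

Delete 30 (two children — replace with in-order successor).
After deletion, 4's right child: 25.

25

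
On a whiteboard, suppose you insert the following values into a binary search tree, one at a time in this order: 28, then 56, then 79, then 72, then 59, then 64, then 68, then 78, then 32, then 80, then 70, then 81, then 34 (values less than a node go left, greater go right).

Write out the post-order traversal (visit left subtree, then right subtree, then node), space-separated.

28: root
56: right child of 28 (depth 1)
79: right child of 56 (depth 2)
72: left child of 79 (depth 3)
59: left child of 72 (depth 4)
64: right child of 59 (depth 5)
68: right child of 64 (depth 6)
78: right child of 72 (depth 4)
32: left child of 56 (depth 2)
80: right child of 79 (depth 3)
70: right child of 68 (depth 7)
81: right child of 80 (depth 4)
34: right child of 32 (depth 3)

34 32 70 68 64 59 78 72 81 80 79 56 28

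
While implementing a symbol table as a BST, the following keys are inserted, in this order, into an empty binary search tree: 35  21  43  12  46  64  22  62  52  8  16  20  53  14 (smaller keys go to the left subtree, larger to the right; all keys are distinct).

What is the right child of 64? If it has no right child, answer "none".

none

Insert 35: tree is empty, so 35 becomes the root.
Insert 21: 21 < 35 → go left. Place as left child of 35.
Insert 43: 43 > 35 → go right. Place as right child of 35.
Insert 12: 12 < 35 → go left; 12 < 21 → go left. Place as left child of 21.
Insert 46: 46 > 35 → go right; 46 > 43 → go right. Place as right child of 43.
Insert 64: 64 > 35 → go right; 64 > 43 → go right; 64 > 46 → go right. Place as right child of 46.
Insert 22: 22 < 35 → go left; 22 > 21 → go right. Place as right child of 21.
Insert 62: 62 > 35 → go right; 62 > 43 → go right; 62 > 46 → go right; 62 < 64 → go left. Place as left child of 64.
Insert 52: 52 > 35 → go right; 52 > 43 → go right; 52 > 46 → go right; 52 < 64 → go left; 52 < 62 → go left. Place as left child of 62.
Insert 8: 8 < 35 → go left; 8 < 21 → go left; 8 < 12 → go left. Place as left child of 12.
Insert 16: 16 < 35 → go left; 16 < 21 → go left; 16 > 12 → go right. Place as right child of 12.
Insert 20: 20 < 35 → go left; 20 < 21 → go left; 20 > 12 → go right; 20 > 16 → go right. Place as right child of 16.
Insert 53: 53 > 35 → go right; 53 > 43 → go right; 53 > 46 → go right; 53 < 64 → go left; 53 < 62 → go left; 53 > 52 → go right. Place as right child of 52.
Insert 14: 14 < 35 → go left; 14 < 21 → go left; 14 > 12 → go right; 14 < 16 → go left. Place as left child of 16.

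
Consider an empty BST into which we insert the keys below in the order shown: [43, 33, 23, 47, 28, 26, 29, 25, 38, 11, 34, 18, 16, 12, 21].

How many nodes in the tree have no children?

6

43: root
33: left child of 43 (depth 1)
23: left child of 33 (depth 2)
47: right child of 43 (depth 1)
28: right child of 23 (depth 3)
26: left child of 28 (depth 4)
29: right child of 28 (depth 4)
25: left child of 26 (depth 5)
38: right child of 33 (depth 2)
11: left child of 23 (depth 3)
34: left child of 38 (depth 3)
18: right child of 11 (depth 4)
16: left child of 18 (depth 5)
12: left child of 16 (depth 6)
21: right child of 18 (depth 5)

Leaves: 12, 21, 25, 29, 34, 47 — 6 in total.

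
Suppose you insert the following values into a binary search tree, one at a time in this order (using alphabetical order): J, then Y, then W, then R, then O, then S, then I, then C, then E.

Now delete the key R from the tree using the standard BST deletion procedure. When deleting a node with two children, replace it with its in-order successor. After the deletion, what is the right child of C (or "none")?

Insert J: tree is empty, so J becomes the root.
Insert Y: Y > J → go right. Place as right child of J.
Insert W: W > J → go right; W < Y → go left. Place as left child of Y.
Insert R: R > J → go right; R < Y → go left; R < W → go left. Place as left child of W.
Insert O: O > J → go right; O < Y → go left; O < W → go left; O < R → go left. Place as left child of R.
Insert S: S > J → go right; S < Y → go left; S < W → go left; S > R → go right. Place as right child of R.
Insert I: I < J → go left. Place as left child of J.
Insert C: C < J → go left; C < I → go left. Place as left child of I.
Insert E: E < J → go left; E < I → go left; E > C → go right. Place as right child of C.

Delete R (two children — replace with in-order successor).
After deletion, C's right child: E.

E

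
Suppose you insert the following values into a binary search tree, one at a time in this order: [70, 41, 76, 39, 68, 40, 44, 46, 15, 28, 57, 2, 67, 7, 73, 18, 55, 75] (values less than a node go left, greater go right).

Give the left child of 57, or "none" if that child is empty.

Insert 70: tree is empty, so 70 becomes the root.
Insert 41: 41 < 70 → go left. Place as left child of 70.
Insert 76: 76 > 70 → go right. Place as right child of 70.
Insert 39: 39 < 70 → go left; 39 < 41 → go left. Place as left child of 41.
Insert 68: 68 < 70 → go left; 68 > 41 → go right. Place as right child of 41.
Insert 40: 40 < 70 → go left; 40 < 41 → go left; 40 > 39 → go right. Place as right child of 39.
Insert 44: 44 < 70 → go left; 44 > 41 → go right; 44 < 68 → go left. Place as left child of 68.
Insert 46: 46 < 70 → go left; 46 > 41 → go right; 46 < 68 → go left; 46 > 44 → go right. Place as right child of 44.
Insert 15: 15 < 70 → go left; 15 < 41 → go left; 15 < 39 → go left. Place as left child of 39.
Insert 28: 28 < 70 → go left; 28 < 41 → go left; 28 < 39 → go left; 28 > 15 → go right. Place as right child of 15.
Insert 57: 57 < 70 → go left; 57 > 41 → go right; 57 < 68 → go left; 57 > 44 → go right; 57 > 46 → go right. Place as right child of 46.
Insert 2: 2 < 70 → go left; 2 < 41 → go left; 2 < 39 → go left; 2 < 15 → go left. Place as left child of 15.
Insert 67: 67 < 70 → go left; 67 > 41 → go right; 67 < 68 → go left; 67 > 44 → go right; 67 > 46 → go right; 67 > 57 → go right. Place as right child of 57.
Insert 7: 7 < 70 → go left; 7 < 41 → go left; 7 < 39 → go left; 7 < 15 → go left; 7 > 2 → go right. Place as right child of 2.
Insert 73: 73 > 70 → go right; 73 < 76 → go left. Place as left child of 76.
Insert 18: 18 < 70 → go left; 18 < 41 → go left; 18 < 39 → go left; 18 > 15 → go right; 18 < 28 → go left. Place as left child of 28.
Insert 55: 55 < 70 → go left; 55 > 41 → go right; 55 < 68 → go left; 55 > 44 → go right; 55 > 46 → go right; 55 < 57 → go left. Place as left child of 57.
Insert 75: 75 > 70 → go right; 75 < 76 → go left; 75 > 73 → go right. Place as right child of 73.

55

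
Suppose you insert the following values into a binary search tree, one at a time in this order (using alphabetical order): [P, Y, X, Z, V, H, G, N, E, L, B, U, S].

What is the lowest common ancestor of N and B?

H

P: root
Y: right child of P (depth 1)
X: left child of Y (depth 2)
Z: right child of Y (depth 2)
V: left child of X (depth 3)
H: left child of P (depth 1)
G: left child of H (depth 2)
N: right child of H (depth 2)
E: left child of G (depth 3)
L: left child of N (depth 3)
B: left child of E (depth 4)
U: left child of V (depth 4)
S: left child of U (depth 5)

Path to N: P → H → N
Path to B: P → H → G → E → B
The paths share a prefix ending at H, then split left and right.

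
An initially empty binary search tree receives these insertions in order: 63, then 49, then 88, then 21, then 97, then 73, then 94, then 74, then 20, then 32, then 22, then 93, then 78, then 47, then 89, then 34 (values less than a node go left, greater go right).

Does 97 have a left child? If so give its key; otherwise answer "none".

Resulting structure (node: left, right):
  63: L=49, R=88
  49: L=21, R=–
  88: L=73, R=97
  21: L=20, R=32
  97: L=94, R=–
  73: L=–, R=74
  94: L=93, R=–
  74: L=–, R=78
  20: L=–, R=–
  32: L=22, R=47
  22: L=–, R=–
  93: L=89, R=–
  78: L=–, R=–
  47: L=34, R=–
  89: L=–, R=–
  34: L=–, R=–

94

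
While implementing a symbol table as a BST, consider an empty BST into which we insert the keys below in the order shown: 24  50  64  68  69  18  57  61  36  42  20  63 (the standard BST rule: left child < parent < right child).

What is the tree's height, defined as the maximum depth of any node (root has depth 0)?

Insert 24: tree is empty, so 24 becomes the root.
Insert 50: 50 > 24 → go right. Place as right child of 24.
Insert 64: 64 > 24 → go right; 64 > 50 → go right. Place as right child of 50.
Insert 68: 68 > 24 → go right; 68 > 50 → go right; 68 > 64 → go right. Place as right child of 64.
Insert 69: 69 > 24 → go right; 69 > 50 → go right; 69 > 64 → go right; 69 > 68 → go right. Place as right child of 68.
Insert 18: 18 < 24 → go left. Place as left child of 24.
Insert 57: 57 > 24 → go right; 57 > 50 → go right; 57 < 64 → go left. Place as left child of 64.
Insert 61: 61 > 24 → go right; 61 > 50 → go right; 61 < 64 → go left; 61 > 57 → go right. Place as right child of 57.
Insert 36: 36 > 24 → go right; 36 < 50 → go left. Place as left child of 50.
Insert 42: 42 > 24 → go right; 42 < 50 → go left; 42 > 36 → go right. Place as right child of 36.
Insert 20: 20 < 24 → go left; 20 > 18 → go right. Place as right child of 18.
Insert 63: 63 > 24 → go right; 63 > 50 → go right; 63 < 64 → go left; 63 > 57 → go right; 63 > 61 → go right. Place as right child of 61.

The deepest node is 63 at depth 5.

5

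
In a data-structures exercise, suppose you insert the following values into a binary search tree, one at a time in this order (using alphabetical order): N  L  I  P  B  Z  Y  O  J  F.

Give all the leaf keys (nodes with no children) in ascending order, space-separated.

Insert N: tree is empty, so N becomes the root.
Insert L: L < N → go left. Place as left child of N.
Insert I: I < N → go left; I < L → go left. Place as left child of L.
Insert P: P > N → go right. Place as right child of N.
Insert B: B < N → go left; B < L → go left; B < I → go left. Place as left child of I.
Insert Z: Z > N → go right; Z > P → go right. Place as right child of P.
Insert Y: Y > N → go right; Y > P → go right; Y < Z → go left. Place as left child of Z.
Insert O: O > N → go right; O < P → go left. Place as left child of P.
Insert J: J < N → go left; J < L → go left; J > I → go right. Place as right child of I.
Insert F: F < N → go left; F < L → go left; F < I → go left; F > B → go right. Place as right child of B.

F J O Y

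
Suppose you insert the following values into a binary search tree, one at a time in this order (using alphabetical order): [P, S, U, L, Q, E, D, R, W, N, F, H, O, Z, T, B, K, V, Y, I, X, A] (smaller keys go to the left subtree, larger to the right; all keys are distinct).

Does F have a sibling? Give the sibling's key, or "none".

Resulting structure (node: left, right):
  P: L=L, R=S
  S: L=Q, R=U
  U: L=T, R=W
  L: L=E, R=N
  Q: L=–, R=R
  E: L=D, R=F
  D: L=B, R=–
  R: L=–, R=–
  W: L=V, R=Z
  N: L=–, R=O
  F: L=–, R=H
  H: L=–, R=K
  O: L=–, R=–
  Z: L=Y, R=–
  T: L=–, R=–
  B: L=A, R=–
  K: L=I, R=–
  V: L=–, R=–
  Y: L=X, R=–
  I: L=–, R=–
  X: L=–, R=–
  A: L=–, R=–

F's parent is E; the other child of E is D.

D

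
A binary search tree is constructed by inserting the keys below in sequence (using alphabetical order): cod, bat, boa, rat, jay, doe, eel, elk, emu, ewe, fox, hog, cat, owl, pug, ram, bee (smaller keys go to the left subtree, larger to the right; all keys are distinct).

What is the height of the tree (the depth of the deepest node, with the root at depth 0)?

Insert cod: tree is empty, so cod becomes the root.
Insert bat: bat < cod → go left. Place as left child of cod.
Insert boa: boa < cod → go left; boa > bat → go right. Place as right child of bat.
Insert rat: rat > cod → go right. Place as right child of cod.
Insert jay: jay > cod → go right; jay < rat → go left. Place as left child of rat.
Insert doe: doe > cod → go right; doe < rat → go left; doe < jay → go left. Place as left child of jay.
Insert eel: eel > cod → go right; eel < rat → go left; eel < jay → go left; eel > doe → go right. Place as right child of doe.
Insert elk: elk > cod → go right; elk < rat → go left; elk < jay → go left; elk > doe → go right; elk > eel → go right. Place as right child of eel.
Insert emu: emu > cod → go right; emu < rat → go left; emu < jay → go left; emu > doe → go right; emu > eel → go right; emu > elk → go right. Place as right child of elk.
Insert ewe: ewe > cod → go right; ewe < rat → go left; ewe < jay → go left; ewe > doe → go right; ewe > eel → go right; ewe > elk → go right; ewe > emu → go right. Place as right child of emu.
Insert fox: fox > cod → go right; fox < rat → go left; fox < jay → go left; fox > doe → go right; fox > eel → go right; fox > elk → go right; fox > emu → go right; fox > ewe → go right. Place as right child of ewe.
Insert hog: hog > cod → go right; hog < rat → go left; hog < jay → go left; hog > doe → go right; hog > eel → go right; hog > elk → go right; hog > emu → go right; hog > ewe → go right; hog > fox → go right. Place as right child of fox.
Insert cat: cat < cod → go left; cat > bat → go right; cat > boa → go right. Place as right child of boa.
Insert owl: owl > cod → go right; owl < rat → go left; owl > jay → go right. Place as right child of jay.
Insert pug: pug > cod → go right; pug < rat → go left; pug > jay → go right; pug > owl → go right. Place as right child of owl.
Insert ram: ram > cod → go right; ram < rat → go left; ram > jay → go right; ram > owl → go right; ram > pug → go right. Place as right child of pug.
Insert bee: bee < cod → go left; bee > bat → go right; bee < boa → go left. Place as left child of boa.

The deepest node is hog at depth 9.

9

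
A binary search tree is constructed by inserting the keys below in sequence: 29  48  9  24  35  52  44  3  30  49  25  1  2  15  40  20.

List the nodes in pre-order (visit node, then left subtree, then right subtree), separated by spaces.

29 9 3 1 2 24 15 20 25 48 35 30 44 40 52 49

Insert 29: tree is empty, so 29 becomes the root.
Insert 48: 48 > 29 → go right. Place as right child of 29.
Insert 9: 9 < 29 → go left. Place as left child of 29.
Insert 24: 24 < 29 → go left; 24 > 9 → go right. Place as right child of 9.
Insert 35: 35 > 29 → go right; 35 < 48 → go left. Place as left child of 48.
Insert 52: 52 > 29 → go right; 52 > 48 → go right. Place as right child of 48.
Insert 44: 44 > 29 → go right; 44 < 48 → go left; 44 > 35 → go right. Place as right child of 35.
Insert 3: 3 < 29 → go left; 3 < 9 → go left. Place as left child of 9.
Insert 30: 30 > 29 → go right; 30 < 48 → go left; 30 < 35 → go left. Place as left child of 35.
Insert 49: 49 > 29 → go right; 49 > 48 → go right; 49 < 52 → go left. Place as left child of 52.
Insert 25: 25 < 29 → go left; 25 > 9 → go right; 25 > 24 → go right. Place as right child of 24.
Insert 1: 1 < 29 → go left; 1 < 9 → go left; 1 < 3 → go left. Place as left child of 3.
Insert 2: 2 < 29 → go left; 2 < 9 → go left; 2 < 3 → go left; 2 > 1 → go right. Place as right child of 1.
Insert 15: 15 < 29 → go left; 15 > 9 → go right; 15 < 24 → go left. Place as left child of 24.
Insert 40: 40 > 29 → go right; 40 < 48 → go left; 40 > 35 → go right; 40 < 44 → go left. Place as left child of 44.
Insert 20: 20 < 29 → go left; 20 > 9 → go right; 20 < 24 → go left; 20 > 15 → go right. Place as right child of 15.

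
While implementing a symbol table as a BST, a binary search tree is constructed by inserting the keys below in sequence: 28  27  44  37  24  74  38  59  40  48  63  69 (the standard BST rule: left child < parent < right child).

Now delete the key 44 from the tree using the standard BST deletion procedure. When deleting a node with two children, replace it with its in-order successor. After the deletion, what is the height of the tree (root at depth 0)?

5

Insert 28: tree is empty, so 28 becomes the root.
Insert 27: 27 < 28 → go left. Place as left child of 28.
Insert 44: 44 > 28 → go right. Place as right child of 28.
Insert 37: 37 > 28 → go right; 37 < 44 → go left. Place as left child of 44.
Insert 24: 24 < 28 → go left; 24 < 27 → go left. Place as left child of 27.
Insert 74: 74 > 28 → go right; 74 > 44 → go right. Place as right child of 44.
Insert 38: 38 > 28 → go right; 38 < 44 → go left; 38 > 37 → go right. Place as right child of 37.
Insert 59: 59 > 28 → go right; 59 > 44 → go right; 59 < 74 → go left. Place as left child of 74.
Insert 40: 40 > 28 → go right; 40 < 44 → go left; 40 > 37 → go right; 40 > 38 → go right. Place as right child of 38.
Insert 48: 48 > 28 → go right; 48 > 44 → go right; 48 < 74 → go left; 48 < 59 → go left. Place as left child of 59.
Insert 63: 63 > 28 → go right; 63 > 44 → go right; 63 < 74 → go left; 63 > 59 → go right. Place as right child of 59.
Insert 69: 69 > 28 → go right; 69 > 44 → go right; 69 < 74 → go left; 69 > 59 → go right; 69 > 63 → go right. Place as right child of 63.

Delete 44 (two children — replace with in-order successor).
After deletion, deepest node is 69 at depth 5.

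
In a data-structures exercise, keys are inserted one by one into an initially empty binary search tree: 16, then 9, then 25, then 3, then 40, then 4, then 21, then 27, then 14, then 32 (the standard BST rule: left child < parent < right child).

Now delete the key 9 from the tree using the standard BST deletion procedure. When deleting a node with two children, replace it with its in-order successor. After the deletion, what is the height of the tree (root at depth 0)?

4

Resulting structure (node: left, right):
  16: L=9, R=25
  9: L=3, R=14
  25: L=21, R=40
  3: L=–, R=4
  40: L=27, R=–
  4: L=–, R=–
  21: L=–, R=–
  27: L=–, R=32
  14: L=–, R=–
  32: L=–, R=–

Delete 9 (two children — replace with in-order successor).
After deletion, deepest node is 32 at depth 4.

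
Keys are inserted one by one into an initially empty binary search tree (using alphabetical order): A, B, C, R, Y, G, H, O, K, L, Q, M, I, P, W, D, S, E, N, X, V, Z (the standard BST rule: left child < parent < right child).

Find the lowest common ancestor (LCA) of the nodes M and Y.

R

A: root
B: right child of A (depth 1)
C: right child of B (depth 2)
R: right child of C (depth 3)
Y: right child of R (depth 4)
G: left child of R (depth 4)
H: right child of G (depth 5)
O: right child of H (depth 6)
K: left child of O (depth 7)
L: right child of K (depth 8)
Q: right child of O (depth 7)
M: right child of L (depth 9)
I: left child of K (depth 8)
P: left child of Q (depth 8)
W: left child of Y (depth 5)
D: left child of G (depth 5)
S: left child of W (depth 6)
E: right child of D (depth 6)
N: right child of M (depth 10)
X: right child of W (depth 6)
V: right child of S (depth 7)
Z: right child of Y (depth 5)

Path to M: A → B → C → R → G → H → O → K → L → M
Path to Y: A → B → C → R → Y
The paths share a prefix ending at R, then split left and right.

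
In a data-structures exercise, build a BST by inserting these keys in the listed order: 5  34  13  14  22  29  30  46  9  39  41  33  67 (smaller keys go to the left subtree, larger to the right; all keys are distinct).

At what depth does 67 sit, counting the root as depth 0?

Insert 5: tree is empty, so 5 becomes the root.
Insert 34: 34 > 5 → go right. Place as right child of 5.
Insert 13: 13 > 5 → go right; 13 < 34 → go left. Place as left child of 34.
Insert 14: 14 > 5 → go right; 14 < 34 → go left; 14 > 13 → go right. Place as right child of 13.
Insert 22: 22 > 5 → go right; 22 < 34 → go left; 22 > 13 → go right; 22 > 14 → go right. Place as right child of 14.
Insert 29: 29 > 5 → go right; 29 < 34 → go left; 29 > 13 → go right; 29 > 14 → go right; 29 > 22 → go right. Place as right child of 22.
Insert 30: 30 > 5 → go right; 30 < 34 → go left; 30 > 13 → go right; 30 > 14 → go right; 30 > 22 → go right; 30 > 29 → go right. Place as right child of 29.
Insert 46: 46 > 5 → go right; 46 > 34 → go right. Place as right child of 34.
Insert 9: 9 > 5 → go right; 9 < 34 → go left; 9 < 13 → go left. Place as left child of 13.
Insert 39: 39 > 5 → go right; 39 > 34 → go right; 39 < 46 → go left. Place as left child of 46.
Insert 41: 41 > 5 → go right; 41 > 34 → go right; 41 < 46 → go left; 41 > 39 → go right. Place as right child of 39.
Insert 33: 33 > 5 → go right; 33 < 34 → go left; 33 > 13 → go right; 33 > 14 → go right; 33 > 22 → go right; 33 > 29 → go right; 33 > 30 → go right. Place as right child of 30.
Insert 67: 67 > 5 → go right; 67 > 34 → go right; 67 > 46 → go right. Place as right child of 46.

Path to 67: 5 → 34 → 46 → 67, which is 3 edges.

3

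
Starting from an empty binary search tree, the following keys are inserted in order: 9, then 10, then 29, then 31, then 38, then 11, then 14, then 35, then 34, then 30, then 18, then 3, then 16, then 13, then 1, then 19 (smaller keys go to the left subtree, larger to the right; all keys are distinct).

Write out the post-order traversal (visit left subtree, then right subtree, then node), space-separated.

1 3 13 16 19 18 14 11 30 34 35 38 31 29 10 9

Insert 9: tree is empty, so 9 becomes the root.
Insert 10: 10 > 9 → go right. Place as right child of 9.
Insert 29: 29 > 9 → go right; 29 > 10 → go right. Place as right child of 10.
Insert 31: 31 > 9 → go right; 31 > 10 → go right; 31 > 29 → go right. Place as right child of 29.
Insert 38: 38 > 9 → go right; 38 > 10 → go right; 38 > 29 → go right; 38 > 31 → go right. Place as right child of 31.
Insert 11: 11 > 9 → go right; 11 > 10 → go right; 11 < 29 → go left. Place as left child of 29.
Insert 14: 14 > 9 → go right; 14 > 10 → go right; 14 < 29 → go left; 14 > 11 → go right. Place as right child of 11.
Insert 35: 35 > 9 → go right; 35 > 10 → go right; 35 > 29 → go right; 35 > 31 → go right; 35 < 38 → go left. Place as left child of 38.
Insert 34: 34 > 9 → go right; 34 > 10 → go right; 34 > 29 → go right; 34 > 31 → go right; 34 < 38 → go left; 34 < 35 → go left. Place as left child of 35.
Insert 30: 30 > 9 → go right; 30 > 10 → go right; 30 > 29 → go right; 30 < 31 → go left. Place as left child of 31.
Insert 18: 18 > 9 → go right; 18 > 10 → go right; 18 < 29 → go left; 18 > 11 → go right; 18 > 14 → go right. Place as right child of 14.
Insert 3: 3 < 9 → go left. Place as left child of 9.
Insert 16: 16 > 9 → go right; 16 > 10 → go right; 16 < 29 → go left; 16 > 11 → go right; 16 > 14 → go right; 16 < 18 → go left. Place as left child of 18.
Insert 13: 13 > 9 → go right; 13 > 10 → go right; 13 < 29 → go left; 13 > 11 → go right; 13 < 14 → go left. Place as left child of 14.
Insert 1: 1 < 9 → go left; 1 < 3 → go left. Place as left child of 3.
Insert 19: 19 > 9 → go right; 19 > 10 → go right; 19 < 29 → go left; 19 > 11 → go right; 19 > 14 → go right; 19 > 18 → go right. Place as right child of 18.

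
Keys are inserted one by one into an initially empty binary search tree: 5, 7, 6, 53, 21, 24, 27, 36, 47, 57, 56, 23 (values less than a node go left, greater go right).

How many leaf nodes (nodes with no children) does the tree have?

5: root
7: right child of 5 (depth 1)
6: left child of 7 (depth 2)
53: right child of 7 (depth 2)
21: left child of 53 (depth 3)
24: right child of 21 (depth 4)
27: right child of 24 (depth 5)
36: right child of 27 (depth 6)
47: right child of 36 (depth 7)
57: right child of 53 (depth 3)
56: left child of 57 (depth 4)
23: left child of 24 (depth 5)

Leaves: 6, 23, 47, 56 — 4 in total.

4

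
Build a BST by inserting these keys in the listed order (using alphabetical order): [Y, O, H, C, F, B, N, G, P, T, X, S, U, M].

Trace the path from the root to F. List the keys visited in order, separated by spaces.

Y O H C F

Insert Y: tree is empty, so Y becomes the root.
Insert O: O < Y → go left. Place as left child of Y.
Insert H: H < Y → go left; H < O → go left. Place as left child of O.
Insert C: C < Y → go left; C < O → go left; C < H → go left. Place as left child of H.
Insert F: F < Y → go left; F < O → go left; F < H → go left; F > C → go right. Place as right child of C.
Insert B: B < Y → go left; B < O → go left; B < H → go left; B < C → go left. Place as left child of C.
Insert N: N < Y → go left; N < O → go left; N > H → go right. Place as right child of H.
Insert G: G < Y → go left; G < O → go left; G < H → go left; G > C → go right; G > F → go right. Place as right child of F.
Insert P: P < Y → go left; P > O → go right. Place as right child of O.
Insert T: T < Y → go left; T > O → go right; T > P → go right. Place as right child of P.
Insert X: X < Y → go left; X > O → go right; X > P → go right; X > T → go right. Place as right child of T.
Insert S: S < Y → go left; S > O → go right; S > P → go right; S < T → go left. Place as left child of T.
Insert U: U < Y → go left; U > O → go right; U > P → go right; U > T → go right; U < X → go left. Place as left child of X.
Insert M: M < Y → go left; M < O → go left; M > H → go right; M < N → go left. Place as left child of N.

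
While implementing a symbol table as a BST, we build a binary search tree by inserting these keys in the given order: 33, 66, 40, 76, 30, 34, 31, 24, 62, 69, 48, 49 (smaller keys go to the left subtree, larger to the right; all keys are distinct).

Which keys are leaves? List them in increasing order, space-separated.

33: root
66: right child of 33 (depth 1)
40: left child of 66 (depth 2)
76: right child of 66 (depth 2)
30: left child of 33 (depth 1)
34: left child of 40 (depth 3)
31: right child of 30 (depth 2)
24: left child of 30 (depth 2)
62: right child of 40 (depth 3)
69: left child of 76 (depth 3)
48: left child of 62 (depth 4)
49: right child of 48 (depth 5)

24 31 34 49 69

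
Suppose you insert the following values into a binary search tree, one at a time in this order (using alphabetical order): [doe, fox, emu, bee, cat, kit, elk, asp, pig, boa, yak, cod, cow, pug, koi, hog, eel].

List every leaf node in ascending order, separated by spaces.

asp boa cow eel hog koi pug

doe: root
fox: right child of doe (depth 1)
emu: left child of fox (depth 2)
bee: left child of doe (depth 1)
cat: right child of bee (depth 2)
kit: right child of fox (depth 2)
elk: left child of emu (depth 3)
asp: left child of bee (depth 2)
pig: right child of kit (depth 3)
boa: left child of cat (depth 3)
yak: right child of pig (depth 4)
cod: right child of cat (depth 3)
cow: right child of cod (depth 4)
pug: left child of yak (depth 5)
koi: left child of pig (depth 4)
hog: left child of kit (depth 3)
eel: left child of elk (depth 4)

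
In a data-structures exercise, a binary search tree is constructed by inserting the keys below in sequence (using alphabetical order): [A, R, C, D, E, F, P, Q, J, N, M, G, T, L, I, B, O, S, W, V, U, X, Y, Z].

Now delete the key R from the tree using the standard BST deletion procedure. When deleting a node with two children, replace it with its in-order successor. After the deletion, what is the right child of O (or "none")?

none

Insert A: tree is empty, so A becomes the root.
Insert R: R > A → go right. Place as right child of A.
Insert C: C > A → go right; C < R → go left. Place as left child of R.
Insert D: D > A → go right; D < R → go left; D > C → go right. Place as right child of C.
Insert E: E > A → go right; E < R → go left; E > C → go right; E > D → go right. Place as right child of D.
Insert F: F > A → go right; F < R → go left; F > C → go right; F > D → go right; F > E → go right. Place as right child of E.
Insert P: P > A → go right; P < R → go left; P > C → go right; P > D → go right; P > E → go right; P > F → go right. Place as right child of F.
Insert Q: Q > A → go right; Q < R → go left; Q > C → go right; Q > D → go right; Q > E → go right; Q > F → go right; Q > P → go right. Place as right child of P.
Insert J: J > A → go right; J < R → go left; J > C → go right; J > D → go right; J > E → go right; J > F → go right; J < P → go left. Place as left child of P.
Insert N: N > A → go right; N < R → go left; N > C → go right; N > D → go right; N > E → go right; N > F → go right; N < P → go left; N > J → go right. Place as right child of J.
Insert M: M > A → go right; M < R → go left; M > C → go right; M > D → go right; M > E → go right; M > F → go right; M < P → go left; M > J → go right; M < N → go left. Place as left child of N.
Insert G: G > A → go right; G < R → go left; G > C → go right; G > D → go right; G > E → go right; G > F → go right; G < P → go left; G < J → go left. Place as left child of J.
Insert T: T > A → go right; T > R → go right. Place as right child of R.
Insert L: L > A → go right; L < R → go left; L > C → go right; L > D → go right; L > E → go right; L > F → go right; L < P → go left; L > J → go right; L < N → go left; L < M → go left. Place as left child of M.
Insert I: I > A → go right; I < R → go left; I > C → go right; I > D → go right; I > E → go right; I > F → go right; I < P → go left; I < J → go left; I > G → go right. Place as right child of G.
Insert B: B > A → go right; B < R → go left; B < C → go left. Place as left child of C.
Insert O: O > A → go right; O < R → go left; O > C → go right; O > D → go right; O > E → go right; O > F → go right; O < P → go left; O > J → go right; O > N → go right. Place as right child of N.
Insert S: S > A → go right; S > R → go right; S < T → go left. Place as left child of T.
Insert W: W > A → go right; W > R → go right; W > T → go right. Place as right child of T.
Insert V: V > A → go right; V > R → go right; V > T → go right; V < W → go left. Place as left child of W.
Insert U: U > A → go right; U > R → go right; U > T → go right; U < W → go left; U < V → go left. Place as left child of V.
Insert X: X > A → go right; X > R → go right; X > T → go right; X > W → go right. Place as right child of W.
Insert Y: Y > A → go right; Y > R → go right; Y > T → go right; Y > W → go right; Y > X → go right. Place as right child of X.
Insert Z: Z > A → go right; Z > R → go right; Z > T → go right; Z > W → go right; Z > X → go right; Z > Y → go right. Place as right child of Y.

Delete R (two children — replace with in-order successor).
After deletion, O's right child: none.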